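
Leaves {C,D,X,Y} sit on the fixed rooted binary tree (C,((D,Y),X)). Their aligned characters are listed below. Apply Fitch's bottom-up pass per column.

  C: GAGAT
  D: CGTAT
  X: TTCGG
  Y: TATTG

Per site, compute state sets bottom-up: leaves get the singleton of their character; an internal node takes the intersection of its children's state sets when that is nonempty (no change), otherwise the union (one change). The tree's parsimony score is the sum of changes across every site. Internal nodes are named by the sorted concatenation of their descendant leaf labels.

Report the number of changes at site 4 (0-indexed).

2

[col 0] DY: children D:{C}, Y:{T} ∪→ {C,T}; cost 1
[col 0] DXY: children DY:{C,T}, X:{T} ∩→ {T}; cost 0
[col 0] CDXY: children C:{G}, DXY:{T} ∪→ {G,T}; cost 1
[col 1] DY: children D:{G}, Y:{A} ∪→ {A,G}; cost 1
[col 1] DXY: children DY:{A,G}, X:{T} ∪→ {A,G,T}; cost 1
[col 1] CDXY: children C:{A}, DXY:{A,G,T} ∩→ {A}; cost 0
[col 2] DY: children D:{T}, Y:{T} ∩→ {T}; cost 0
[col 2] DXY: children DY:{T}, X:{C} ∪→ {C,T}; cost 1
[col 2] CDXY: children C:{G}, DXY:{C,T} ∪→ {C,G,T}; cost 1
[col 3] DY: children D:{A}, Y:{T} ∪→ {A,T}; cost 1
[col 3] DXY: children DY:{A,T}, X:{G} ∪→ {A,G,T}; cost 1
[col 3] CDXY: children C:{A}, DXY:{A,G,T} ∩→ {A}; cost 0
[col 4] DY: children D:{T}, Y:{G} ∪→ {G,T}; cost 1
[col 4] DXY: children DY:{G,T}, X:{G} ∩→ {G}; cost 0
[col 4] CDXY: children C:{T}, DXY:{G} ∪→ {G,T}; cost 1
per-site changes: [2, 2, 2, 2, 2]; total = 10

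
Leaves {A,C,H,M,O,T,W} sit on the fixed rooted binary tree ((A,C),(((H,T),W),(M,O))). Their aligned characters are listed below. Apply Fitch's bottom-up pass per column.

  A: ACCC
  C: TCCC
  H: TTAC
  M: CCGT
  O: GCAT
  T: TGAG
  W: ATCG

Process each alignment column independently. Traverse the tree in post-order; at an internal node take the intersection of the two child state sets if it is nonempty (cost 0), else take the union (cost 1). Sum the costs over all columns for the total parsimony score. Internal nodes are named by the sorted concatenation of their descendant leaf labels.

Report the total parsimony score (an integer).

12

site 0, node AC: A={A} ∪ C={T} → {A,T} (+1)
site 0, node HT: H={T} ∩ T={T} → {T} (+0)
site 0, node HTW: HT={T} ∪ W={A} → {A,T} (+1)
site 0, node MO: M={C} ∪ O={G} → {C,G} (+1)
site 0, node HMOTW: HTW={A,T} ∪ MO={C,G} → {A,C,G,T} (+1)
site 0, node ACHMOTW: AC={A,T} ∩ HMOTW={A,C,G,T} → {A,T} (+0)
site 1, node AC: A={C} ∩ C={C} → {C} (+0)
site 1, node HT: H={T} ∪ T={G} → {G,T} (+1)
site 1, node HTW: HT={G,T} ∩ W={T} → {T} (+0)
site 1, node MO: M={C} ∩ O={C} → {C} (+0)
site 1, node HMOTW: HTW={T} ∪ MO={C} → {C,T} (+1)
site 1, node ACHMOTW: AC={C} ∩ HMOTW={C,T} → {C} (+0)
site 2, node AC: A={C} ∩ C={C} → {C} (+0)
site 2, node HT: H={A} ∩ T={A} → {A} (+0)
site 2, node HTW: HT={A} ∪ W={C} → {A,C} (+1)
site 2, node MO: M={G} ∪ O={A} → {A,G} (+1)
site 2, node HMOTW: HTW={A,C} ∩ MO={A,G} → {A} (+0)
site 2, node ACHMOTW: AC={C} ∪ HMOTW={A} → {A,C} (+1)
site 3, node AC: A={C} ∩ C={C} → {C} (+0)
site 3, node HT: H={C} ∪ T={G} → {C,G} (+1)
site 3, node HTW: HT={C,G} ∩ W={G} → {G} (+0)
site 3, node MO: M={T} ∩ O={T} → {T} (+0)
site 3, node HMOTW: HTW={G} ∪ MO={T} → {G,T} (+1)
site 3, node ACHMOTW: AC={C} ∪ HMOTW={G,T} → {C,G,T} (+1)
per-site changes: [4, 2, 3, 3]; total = 12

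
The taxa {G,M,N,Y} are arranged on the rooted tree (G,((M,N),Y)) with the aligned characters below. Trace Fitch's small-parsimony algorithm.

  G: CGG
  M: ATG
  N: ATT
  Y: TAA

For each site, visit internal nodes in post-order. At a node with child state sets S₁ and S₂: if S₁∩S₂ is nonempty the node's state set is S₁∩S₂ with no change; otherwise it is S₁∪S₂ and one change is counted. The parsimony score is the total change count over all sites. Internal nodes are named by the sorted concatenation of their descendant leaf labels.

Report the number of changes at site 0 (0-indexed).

2

[col 0] MN: children M:{A}, N:{A} ∩→ {A}; cost 0
[col 0] MNY: children MN:{A}, Y:{T} ∪→ {A,T}; cost 1
[col 0] GMNY: children G:{C}, MNY:{A,T} ∪→ {A,C,T}; cost 1
[col 1] MN: children M:{T}, N:{T} ∩→ {T}; cost 0
[col 1] MNY: children MN:{T}, Y:{A} ∪→ {A,T}; cost 1
[col 1] GMNY: children G:{G}, MNY:{A,T} ∪→ {A,G,T}; cost 1
[col 2] MN: children M:{G}, N:{T} ∪→ {G,T}; cost 1
[col 2] MNY: children MN:{G,T}, Y:{A} ∪→ {A,G,T}; cost 1
[col 2] GMNY: children G:{G}, MNY:{A,G,T} ∩→ {G}; cost 0
per-site changes: [2, 2, 2]; total = 6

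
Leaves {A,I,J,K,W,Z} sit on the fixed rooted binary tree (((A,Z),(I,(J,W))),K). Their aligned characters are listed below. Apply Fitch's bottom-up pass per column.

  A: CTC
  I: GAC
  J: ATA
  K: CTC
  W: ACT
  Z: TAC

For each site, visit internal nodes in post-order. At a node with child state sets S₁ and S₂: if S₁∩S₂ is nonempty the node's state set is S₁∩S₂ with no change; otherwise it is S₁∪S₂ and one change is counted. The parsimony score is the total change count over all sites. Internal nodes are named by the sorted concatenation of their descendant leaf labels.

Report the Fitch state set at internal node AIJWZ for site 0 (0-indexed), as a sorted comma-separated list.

site 0, node AZ: A={C} ∪ Z={T} → {C,T} (+1)
site 0, node JW: J={A} ∩ W={A} → {A} (+0)
site 0, node IJW: I={G} ∪ JW={A} → {A,G} (+1)
site 0, node AIJWZ: AZ={C,T} ∪ IJW={A,G} → {A,C,G,T} (+1)
site 0, node AIJKWZ: AIJWZ={A,C,G,T} ∩ K={C} → {C} (+0)
site 1, node AZ: A={T} ∪ Z={A} → {A,T} (+1)
site 1, node JW: J={T} ∪ W={C} → {C,T} (+1)
site 1, node IJW: I={A} ∪ JW={C,T} → {A,C,T} (+1)
site 1, node AIJWZ: AZ={A,T} ∩ IJW={A,C,T} → {A,T} (+0)
site 1, node AIJKWZ: AIJWZ={A,T} ∩ K={T} → {T} (+0)
site 2, node AZ: A={C} ∩ Z={C} → {C} (+0)
site 2, node JW: J={A} ∪ W={T} → {A,T} (+1)
site 2, node IJW: I={C} ∪ JW={A,T} → {A,C,T} (+1)
site 2, node AIJWZ: AZ={C} ∩ IJW={A,C,T} → {C} (+0)
site 2, node AIJKWZ: AIJWZ={C} ∩ K={C} → {C} (+0)
per-site changes: [3, 3, 2]; total = 8

A,C,G,T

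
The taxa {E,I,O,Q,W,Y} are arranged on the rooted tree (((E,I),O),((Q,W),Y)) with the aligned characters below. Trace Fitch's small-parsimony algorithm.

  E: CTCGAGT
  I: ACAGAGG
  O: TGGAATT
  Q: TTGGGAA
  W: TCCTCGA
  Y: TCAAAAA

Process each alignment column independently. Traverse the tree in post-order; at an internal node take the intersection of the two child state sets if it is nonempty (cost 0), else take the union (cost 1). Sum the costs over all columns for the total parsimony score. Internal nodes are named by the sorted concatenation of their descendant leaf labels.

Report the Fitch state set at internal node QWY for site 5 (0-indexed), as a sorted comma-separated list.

EI@0: {C} ∪ {A} = {A,C} (union, +1)
EIO@0: {A,C} ∪ {T} = {A,C,T} (union, +1)
QW@0: {T} ∩ {T} = {T} (intersection, +0)
QWY@0: {T} ∩ {T} = {T} (intersection, +0)
EIOQWY@0: {A,C,T} ∩ {T} = {T} (intersection, +0)
EI@1: {T} ∪ {C} = {C,T} (union, +1)
EIO@1: {C,T} ∪ {G} = {C,G,T} (union, +1)
QW@1: {T} ∪ {C} = {C,T} (union, +1)
QWY@1: {C,T} ∩ {C} = {C} (intersection, +0)
EIOQWY@1: {C,G,T} ∩ {C} = {C} (intersection, +0)
EI@2: {C} ∪ {A} = {A,C} (union, +1)
EIO@2: {A,C} ∪ {G} = {A,C,G} (union, +1)
QW@2: {G} ∪ {C} = {C,G} (union, +1)
QWY@2: {C,G} ∪ {A} = {A,C,G} (union, +1)
EIOQWY@2: {A,C,G} ∩ {A,C,G} = {A,C,G} (intersection, +0)
EI@3: {G} ∩ {G} = {G} (intersection, +0)
EIO@3: {G} ∪ {A} = {A,G} (union, +1)
QW@3: {G} ∪ {T} = {G,T} (union, +1)
QWY@3: {G,T} ∪ {A} = {A,G,T} (union, +1)
EIOQWY@3: {A,G} ∩ {A,G,T} = {A,G} (intersection, +0)
EI@4: {A} ∩ {A} = {A} (intersection, +0)
EIO@4: {A} ∩ {A} = {A} (intersection, +0)
QW@4: {G} ∪ {C} = {C,G} (union, +1)
QWY@4: {C,G} ∪ {A} = {A,C,G} (union, +1)
EIOQWY@4: {A} ∩ {A,C,G} = {A} (intersection, +0)
EI@5: {G} ∩ {G} = {G} (intersection, +0)
EIO@5: {G} ∪ {T} = {G,T} (union, +1)
QW@5: {A} ∪ {G} = {A,G} (union, +1)
QWY@5: {A,G} ∩ {A} = {A} (intersection, +0)
EIOQWY@5: {G,T} ∪ {A} = {A,G,T} (union, +1)
EI@6: {T} ∪ {G} = {G,T} (union, +1)
EIO@6: {G,T} ∩ {T} = {T} (intersection, +0)
QW@6: {A} ∩ {A} = {A} (intersection, +0)
QWY@6: {A} ∩ {A} = {A} (intersection, +0)
EIOQWY@6: {T} ∪ {A} = {A,T} (union, +1)
per-site changes: [2, 3, 4, 3, 2, 3, 2]; total = 19

A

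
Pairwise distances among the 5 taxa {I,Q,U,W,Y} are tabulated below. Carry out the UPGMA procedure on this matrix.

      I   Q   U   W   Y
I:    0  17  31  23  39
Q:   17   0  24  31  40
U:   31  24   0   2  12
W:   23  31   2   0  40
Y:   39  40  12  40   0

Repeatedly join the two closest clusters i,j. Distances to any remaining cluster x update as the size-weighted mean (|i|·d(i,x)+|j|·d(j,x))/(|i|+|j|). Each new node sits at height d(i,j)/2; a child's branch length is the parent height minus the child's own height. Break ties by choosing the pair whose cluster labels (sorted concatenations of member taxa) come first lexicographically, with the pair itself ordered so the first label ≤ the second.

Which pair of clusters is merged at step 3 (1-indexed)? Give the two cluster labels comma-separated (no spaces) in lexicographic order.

UW,Y

iteration 1: select U,W (d=2); attach at lengths (1, 1); label the merged cluster UW
  updated: d(I,UW)=27, d(Q,UW)=55/2, d(UW,Y)=26
iteration 2: select I,Q (d=17); attach at lengths (17/2, 17/2); label the merged cluster IQ
  updated: d(IQ,UW)=109/4, d(IQ,Y)=79/2
iteration 3: select UW,Y (d=26); attach at lengths (12, 13); label the merged cluster UWY
  updated: d(IQ,UWY)=94/3
iteration 4: select IQ,UWY (d=94/3); attach at lengths (43/6, 8/3); label the merged cluster IQUWY
final tree: ((I:17/2,Q:17/2):43/6,((U:1,W:1):12,Y:13):8/3)
total length: 323/6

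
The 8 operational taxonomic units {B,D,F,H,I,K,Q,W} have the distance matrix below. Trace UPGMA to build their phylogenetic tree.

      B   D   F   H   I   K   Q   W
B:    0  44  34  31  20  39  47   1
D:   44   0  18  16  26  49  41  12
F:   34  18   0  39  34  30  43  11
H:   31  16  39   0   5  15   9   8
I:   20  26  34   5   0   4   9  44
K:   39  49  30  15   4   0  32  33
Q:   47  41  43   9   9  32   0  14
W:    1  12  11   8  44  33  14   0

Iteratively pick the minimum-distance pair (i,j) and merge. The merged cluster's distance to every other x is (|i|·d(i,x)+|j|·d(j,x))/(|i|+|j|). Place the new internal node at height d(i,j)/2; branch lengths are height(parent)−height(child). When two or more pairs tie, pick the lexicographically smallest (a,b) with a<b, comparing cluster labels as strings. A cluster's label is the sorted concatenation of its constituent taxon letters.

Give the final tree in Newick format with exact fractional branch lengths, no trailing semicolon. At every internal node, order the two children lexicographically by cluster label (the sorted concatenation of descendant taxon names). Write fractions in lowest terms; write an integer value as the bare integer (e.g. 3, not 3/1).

iteration 1: select B,W (d=1); attach at lengths (1/2, 1/2); label the merged cluster BW
  updated: d(BW,D)=28, d(BW,F)=45/2, d(BW,H)=39/2, d(BW,I)=32, d(BW,K)=36, d(BW,Q)=61/2
iteration 2: select I,K (d=4); attach at lengths (2, 2); label the merged cluster IK
  updated: d(BW,IK)=34, d(D,IK)=75/2, d(F,IK)=32, d(H,IK)=10, d(IK,Q)=41/2
iteration 3: select H,Q (d=9); attach at lengths (9/2, 9/2); label the merged cluster HQ
  updated: d(BW,HQ)=25, d(D,HQ)=57/2, d(F,HQ)=41, d(HQ,IK)=61/4
iteration 4: select HQ,IK (d=61/4); attach at lengths (25/8, 45/8); label the merged cluster HIKQ
  updated: d(BW,HIKQ)=59/2, d(D,HIKQ)=33, d(F,HIKQ)=73/2
iteration 5: select D,F (d=18); attach at lengths (9, 9); label the merged cluster DF
  updated: d(BW,DF)=101/4, d(DF,HIKQ)=139/4
iteration 6: select BW,DF (d=101/4); attach at lengths (97/8, 29/8); label the merged cluster BDFW
  updated: d(BDFW,HIKQ)=257/8
iteration 7: select BDFW,HIKQ (d=257/8); attach at lengths (55/16, 135/16); label the merged cluster BDFHIKQW
final tree: (((B:1/2,W:1/2):97/8,(D:9,F:9):29/8):55/16,((H:9/2,Q:9/2):25/8,(I:2,K:2):45/8):135/16)
total length: 547/8

(((B:1/2,W:1/2):97/8,(D:9,F:9):29/8):55/16,((H:9/2,Q:9/2):25/8,(I:2,K:2):45/8):135/16)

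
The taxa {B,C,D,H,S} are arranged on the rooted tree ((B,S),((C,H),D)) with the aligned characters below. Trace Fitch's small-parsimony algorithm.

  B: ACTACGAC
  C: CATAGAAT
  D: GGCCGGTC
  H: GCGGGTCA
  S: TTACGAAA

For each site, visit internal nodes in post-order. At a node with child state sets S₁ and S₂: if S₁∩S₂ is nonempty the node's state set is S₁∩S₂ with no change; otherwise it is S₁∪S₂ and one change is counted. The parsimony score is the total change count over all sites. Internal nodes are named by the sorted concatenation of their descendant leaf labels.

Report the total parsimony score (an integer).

BS@0: {A} ∪ {T} = {A,T} (union, +1)
CH@0: {C} ∪ {G} = {C,G} (union, +1)
CDH@0: {C,G} ∩ {G} = {G} (intersection, +0)
BCDHS@0: {A,T} ∪ {G} = {A,G,T} (union, +1)
BS@1: {C} ∪ {T} = {C,T} (union, +1)
CH@1: {A} ∪ {C} = {A,C} (union, +1)
CDH@1: {A,C} ∪ {G} = {A,C,G} (union, +1)
BCDHS@1: {C,T} ∩ {A,C,G} = {C} (intersection, +0)
BS@2: {T} ∪ {A} = {A,T} (union, +1)
CH@2: {T} ∪ {G} = {G,T} (union, +1)
CDH@2: {G,T} ∪ {C} = {C,G,T} (union, +1)
BCDHS@2: {A,T} ∩ {C,G,T} = {T} (intersection, +0)
BS@3: {A} ∪ {C} = {A,C} (union, +1)
CH@3: {A} ∪ {G} = {A,G} (union, +1)
CDH@3: {A,G} ∪ {C} = {A,C,G} (union, +1)
BCDHS@3: {A,C} ∩ {A,C,G} = {A,C} (intersection, +0)
BS@4: {C} ∪ {G} = {C,G} (union, +1)
CH@4: {G} ∩ {G} = {G} (intersection, +0)
CDH@4: {G} ∩ {G} = {G} (intersection, +0)
BCDHS@4: {C,G} ∩ {G} = {G} (intersection, +0)
BS@5: {G} ∪ {A} = {A,G} (union, +1)
CH@5: {A} ∪ {T} = {A,T} (union, +1)
CDH@5: {A,T} ∪ {G} = {A,G,T} (union, +1)
BCDHS@5: {A,G} ∩ {A,G,T} = {A,G} (intersection, +0)
BS@6: {A} ∩ {A} = {A} (intersection, +0)
CH@6: {A} ∪ {C} = {A,C} (union, +1)
CDH@6: {A,C} ∪ {T} = {A,C,T} (union, +1)
BCDHS@6: {A} ∩ {A,C,T} = {A} (intersection, +0)
BS@7: {C} ∪ {A} = {A,C} (union, +1)
CH@7: {T} ∪ {A} = {A,T} (union, +1)
CDH@7: {A,T} ∪ {C} = {A,C,T} (union, +1)
BCDHS@7: {A,C} ∩ {A,C,T} = {A,C} (intersection, +0)
per-site changes: [3, 3, 3, 3, 1, 3, 2, 3]; total = 21

21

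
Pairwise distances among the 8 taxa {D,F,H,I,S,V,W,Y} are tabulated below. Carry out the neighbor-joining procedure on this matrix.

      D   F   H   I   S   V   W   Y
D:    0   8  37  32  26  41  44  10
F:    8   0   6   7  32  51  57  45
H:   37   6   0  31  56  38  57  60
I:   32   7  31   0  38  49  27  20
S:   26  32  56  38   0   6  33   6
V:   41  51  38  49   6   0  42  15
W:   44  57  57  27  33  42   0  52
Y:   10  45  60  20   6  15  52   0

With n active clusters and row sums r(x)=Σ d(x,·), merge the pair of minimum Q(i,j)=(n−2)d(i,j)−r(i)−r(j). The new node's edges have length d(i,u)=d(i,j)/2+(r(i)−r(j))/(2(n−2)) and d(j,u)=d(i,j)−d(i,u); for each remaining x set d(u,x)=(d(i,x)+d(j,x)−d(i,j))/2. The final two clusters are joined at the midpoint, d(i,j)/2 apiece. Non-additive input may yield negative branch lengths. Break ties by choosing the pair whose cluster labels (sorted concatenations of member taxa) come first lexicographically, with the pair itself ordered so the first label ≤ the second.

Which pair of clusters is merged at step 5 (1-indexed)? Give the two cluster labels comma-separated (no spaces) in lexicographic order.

iteration 1: select F,H (d=6, Q=-455); attach at lengths (-43/12, 115/12); label the merged cluster FH
  updated: d(D,FH)=39/2, d(FH,I)=16, d(FH,S)=41, d(FH,V)=83/2, d(FH,W)=54, d(FH,Y)=99/2
iteration 2: select FH,I (d=16, Q=-647/2); attach at lengths (239/20, 81/20); label the merged cluster FHI
  updated: d(D,FHI)=71/4, d(FHI,S)=63/2, d(FHI,V)=149/4, d(FHI,W)=65/2, d(FHI,Y)=107/4
iteration 3: select S,V (d=6, Q=-879/4); attach at lengths (-59/32, 251/32); label the merged cluster SV
  updated: d(D,SV)=61/2, d(FHI,SV)=251/8, d(SV,W)=69/2, d(SV,Y)=15/2
iteration 4: select SV,Y (d=15/2, Q=-1421/8); attach at lengths (241/48, 119/48); label the merged cluster SVY
  updated: d(D,SVY)=33/2, d(FHI,SVY)=405/16, d(SVY,W)=79/2
iteration 5: select D,SVY (d=33/2, Q=-2025/16); attach at lengths (479/64, 577/64); label the merged cluster DSVY
  updated: d(DSVY,FHI)=425/32, d(DSVY,W)=67/2
iteration 6: select DSVY,FHI (d=425/32, Q=-2537/32); attach at lengths (457/64, 393/64); label the merged cluster DFHISVY
  updated: d(DFHISVY,W)=1687/64
iteration 7: select DFHISVY,W (d=1687/64); attach at lengths (1687/128, 1687/128); label the merged cluster DFHISVWY
final tree: (((D:479/64,((S:-59/32,V:251/32):241/48,Y:119/48):577/64):457/64,((F:-43/12,H:115/12):239/20,I:81/20):393/64):1687/128,W:1687/128)
total length: 5865/64

D,SVY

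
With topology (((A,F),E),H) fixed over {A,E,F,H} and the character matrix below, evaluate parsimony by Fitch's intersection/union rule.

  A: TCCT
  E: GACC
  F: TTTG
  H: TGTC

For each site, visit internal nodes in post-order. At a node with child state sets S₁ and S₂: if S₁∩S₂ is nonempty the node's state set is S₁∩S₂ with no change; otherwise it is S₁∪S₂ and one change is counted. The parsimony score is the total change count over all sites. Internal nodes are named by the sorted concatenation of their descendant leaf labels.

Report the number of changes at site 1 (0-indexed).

[col 0] AF: children A:{T}, F:{T} ∩→ {T}; cost 0
[col 0] AEF: children AF:{T}, E:{G} ∪→ {G,T}; cost 1
[col 0] AEFH: children AEF:{G,T}, H:{T} ∩→ {T}; cost 0
[col 1] AF: children A:{C}, F:{T} ∪→ {C,T}; cost 1
[col 1] AEF: children AF:{C,T}, E:{A} ∪→ {A,C,T}; cost 1
[col 1] AEFH: children AEF:{A,C,T}, H:{G} ∪→ {A,C,G,T}; cost 1
[col 2] AF: children A:{C}, F:{T} ∪→ {C,T}; cost 1
[col 2] AEF: children AF:{C,T}, E:{C} ∩→ {C}; cost 0
[col 2] AEFH: children AEF:{C}, H:{T} ∪→ {C,T}; cost 1
[col 3] AF: children A:{T}, F:{G} ∪→ {G,T}; cost 1
[col 3] AEF: children AF:{G,T}, E:{C} ∪→ {C,G,T}; cost 1
[col 3] AEFH: children AEF:{C,G,T}, H:{C} ∩→ {C}; cost 0
per-site changes: [1, 3, 2, 2]; total = 8

3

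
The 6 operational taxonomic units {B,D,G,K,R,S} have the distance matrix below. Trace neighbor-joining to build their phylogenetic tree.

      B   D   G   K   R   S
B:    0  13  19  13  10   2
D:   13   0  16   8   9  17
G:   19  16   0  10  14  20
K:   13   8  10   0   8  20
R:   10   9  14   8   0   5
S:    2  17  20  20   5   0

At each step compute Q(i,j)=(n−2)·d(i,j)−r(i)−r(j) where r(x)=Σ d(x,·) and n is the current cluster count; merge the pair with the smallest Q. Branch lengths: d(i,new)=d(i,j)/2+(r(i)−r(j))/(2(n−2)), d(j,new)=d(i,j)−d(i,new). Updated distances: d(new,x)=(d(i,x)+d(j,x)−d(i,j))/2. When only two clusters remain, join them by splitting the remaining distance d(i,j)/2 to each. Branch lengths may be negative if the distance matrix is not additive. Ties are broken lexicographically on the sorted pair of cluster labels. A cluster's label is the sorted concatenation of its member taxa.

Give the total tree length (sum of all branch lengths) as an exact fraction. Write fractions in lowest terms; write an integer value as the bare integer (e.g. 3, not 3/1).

29

1. join B+S (d=2, Q=-113) ⇒ BS; edges |B|=1/8, |S|=15/8
  updated: d(BS,D)=14, d(BS,G)=37/2, d(BS,K)=31/2, d(BS,R)=13/2
2. join BS+R (d=13/2, Q=-145/2) ⇒ BRS; edges |BS|=73/12, |R|=5/12
  updated: d(BRS,D)=33/4, d(BRS,G)=13, d(BRS,K)=17/2
3. join BRS+D (d=33/4, Q=-91/2) ⇒ BDRS; edges |BRS|=7/2, |D|=19/4
  updated: d(BDRS,G)=83/8, d(BDRS,K)=33/8
4. join BDRS+G (d=83/8, Q=-49/2) ⇒ BDGRS; edges |BDRS|=9/4, |G|=65/8
  updated: d(BDGRS,K)=15/8
5. join BDGRS+K (d=15/8) ⇒ BDGKRS; edges |BDGRS|=15/16, |K|=15/16
final tree: (((((B:1/8,S:15/8):73/12,R:5/12):7/2,D:19/4):9/4,G:65/8):15/16,K:15/16)
total length: 29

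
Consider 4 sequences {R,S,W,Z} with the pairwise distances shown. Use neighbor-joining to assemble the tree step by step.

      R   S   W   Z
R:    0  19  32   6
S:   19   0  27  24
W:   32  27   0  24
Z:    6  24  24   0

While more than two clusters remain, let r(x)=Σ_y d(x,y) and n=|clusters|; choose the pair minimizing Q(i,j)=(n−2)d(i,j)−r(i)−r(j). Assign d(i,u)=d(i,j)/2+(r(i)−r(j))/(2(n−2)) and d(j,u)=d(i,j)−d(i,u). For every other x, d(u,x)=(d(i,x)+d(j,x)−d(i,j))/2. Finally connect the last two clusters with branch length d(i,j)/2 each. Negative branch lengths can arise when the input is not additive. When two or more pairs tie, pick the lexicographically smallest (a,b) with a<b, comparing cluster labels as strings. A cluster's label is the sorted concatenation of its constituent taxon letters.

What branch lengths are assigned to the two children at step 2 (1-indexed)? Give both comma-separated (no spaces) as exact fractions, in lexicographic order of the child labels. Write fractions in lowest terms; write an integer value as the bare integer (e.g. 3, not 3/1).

33/4,41/4

iteration 1: select R,Z (d=6, Q=-99); attach at lengths (15/4, 9/4); label the merged cluster RZ
  updated: d(RZ,S)=37/2, d(RZ,W)=25
iteration 2: select RZ,S (d=37/2, Q=-141/2); attach at lengths (33/4, 41/4); label the merged cluster RSZ
  updated: d(RSZ,W)=67/4
iteration 3: select RSZ,W (d=67/4); attach at lengths (67/8, 67/8); label the merged cluster RSWZ
final tree: (((R:15/4,Z:9/4):33/4,S:41/4):67/8,W:67/8)
total length: 165/4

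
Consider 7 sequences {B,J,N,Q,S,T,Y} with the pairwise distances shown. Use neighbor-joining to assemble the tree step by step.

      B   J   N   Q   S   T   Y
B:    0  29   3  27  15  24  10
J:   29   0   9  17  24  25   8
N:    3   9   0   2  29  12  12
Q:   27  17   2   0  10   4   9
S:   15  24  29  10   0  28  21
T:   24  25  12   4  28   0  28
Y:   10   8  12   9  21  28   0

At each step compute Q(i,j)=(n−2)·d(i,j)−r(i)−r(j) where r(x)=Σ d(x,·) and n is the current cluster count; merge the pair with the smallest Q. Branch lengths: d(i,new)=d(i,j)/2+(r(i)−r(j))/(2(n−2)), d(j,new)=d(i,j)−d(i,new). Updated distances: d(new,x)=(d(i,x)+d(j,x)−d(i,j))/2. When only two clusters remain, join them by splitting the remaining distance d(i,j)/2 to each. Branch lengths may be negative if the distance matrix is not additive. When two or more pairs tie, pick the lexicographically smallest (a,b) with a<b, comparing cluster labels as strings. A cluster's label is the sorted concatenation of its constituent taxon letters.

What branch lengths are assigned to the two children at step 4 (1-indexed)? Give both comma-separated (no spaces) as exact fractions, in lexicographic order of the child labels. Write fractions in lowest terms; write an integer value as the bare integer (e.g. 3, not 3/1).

5,9/2

iteration 1: select Q,T (d=4, Q=-170); attach at lengths (-16/5, 36/5); label the merged cluster QT
  updated: d(B,QT)=47/2, d(J,QT)=19, d(N,QT)=5, d(QT,S)=17, d(QT,Y)=33/2
iteration 2: select B,N (d=3, Q=-253/2); attach at lengths (69/16, -21/16); label the merged cluster BN
  updated: d(BN,J)=35/2, d(BN,QT)=51/4, d(BN,S)=41/2, d(BN,Y)=19/2
iteration 3: select J,Y (d=8, Q=-199/2); attach at lengths (25/4, 7/4); label the merged cluster JY
  updated: d(BN,JY)=19/2, d(JY,QT)=55/4, d(JY,S)=37/2
iteration 4: select BN,JY (d=19/2, Q=-131/2); attach at lengths (5, 9/2); label the merged cluster BJNY
  updated: d(BJNY,QT)=17/2, d(BJNY,S)=59/4
iteration 5: select BJNY,QT (d=17/2, Q=-161/4); attach at lengths (25/8, 43/8); label the merged cluster BJNQTY
  updated: d(BJNQTY,S)=93/8
iteration 6: select BJNQTY,S (d=93/8); attach at lengths (93/16, 93/16); label the merged cluster BJNQSTY
final tree: ((((B:69/16,N:-21/16):5,(J:25/4,Y:7/4):9/2):25/8,(Q:-16/5,T:36/5):43/8):93/16,S:93/16)
total length: 357/8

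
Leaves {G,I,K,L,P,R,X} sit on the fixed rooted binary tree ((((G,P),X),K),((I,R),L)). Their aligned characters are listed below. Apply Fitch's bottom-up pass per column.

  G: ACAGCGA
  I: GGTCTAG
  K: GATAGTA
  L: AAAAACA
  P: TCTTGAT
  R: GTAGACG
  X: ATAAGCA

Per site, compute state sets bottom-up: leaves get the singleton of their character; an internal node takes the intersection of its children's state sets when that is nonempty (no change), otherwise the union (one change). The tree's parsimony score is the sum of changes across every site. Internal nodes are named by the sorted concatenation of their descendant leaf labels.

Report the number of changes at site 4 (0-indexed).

[col 0] GP: children G:{A}, P:{T} ∪→ {A,T}; cost 1
[col 0] GPX: children GP:{A,T}, X:{A} ∩→ {A}; cost 0
[col 0] GKPX: children GPX:{A}, K:{G} ∪→ {A,G}; cost 1
[col 0] IR: children I:{G}, R:{G} ∩→ {G}; cost 0
[col 0] ILR: children IR:{G}, L:{A} ∪→ {A,G}; cost 1
[col 0] GIKLPRX: children GKPX:{A,G}, ILR:{A,G} ∩→ {A,G}; cost 0
[col 1] GP: children G:{C}, P:{C} ∩→ {C}; cost 0
[col 1] GPX: children GP:{C}, X:{T} ∪→ {C,T}; cost 1
[col 1] GKPX: children GPX:{C,T}, K:{A} ∪→ {A,C,T}; cost 1
[col 1] IR: children I:{G}, R:{T} ∪→ {G,T}; cost 1
[col 1] ILR: children IR:{G,T}, L:{A} ∪→ {A,G,T}; cost 1
[col 1] GIKLPRX: children GKPX:{A,C,T}, ILR:{A,G,T} ∩→ {A,T}; cost 0
[col 2] GP: children G:{A}, P:{T} ∪→ {A,T}; cost 1
[col 2] GPX: children GP:{A,T}, X:{A} ∩→ {A}; cost 0
[col 2] GKPX: children GPX:{A}, K:{T} ∪→ {A,T}; cost 1
[col 2] IR: children I:{T}, R:{A} ∪→ {A,T}; cost 1
[col 2] ILR: children IR:{A,T}, L:{A} ∩→ {A}; cost 0
[col 2] GIKLPRX: children GKPX:{A,T}, ILR:{A} ∩→ {A}; cost 0
[col 3] GP: children G:{G}, P:{T} ∪→ {G,T}; cost 1
[col 3] GPX: children GP:{G,T}, X:{A} ∪→ {A,G,T}; cost 1
[col 3] GKPX: children GPX:{A,G,T}, K:{A} ∩→ {A}; cost 0
[col 3] IR: children I:{C}, R:{G} ∪→ {C,G}; cost 1
[col 3] ILR: children IR:{C,G}, L:{A} ∪→ {A,C,G}; cost 1
[col 3] GIKLPRX: children GKPX:{A}, ILR:{A,C,G} ∩→ {A}; cost 0
[col 4] GP: children G:{C}, P:{G} ∪→ {C,G}; cost 1
[col 4] GPX: children GP:{C,G}, X:{G} ∩→ {G}; cost 0
[col 4] GKPX: children GPX:{G}, K:{G} ∩→ {G}; cost 0
[col 4] IR: children I:{T}, R:{A} ∪→ {A,T}; cost 1
[col 4] ILR: children IR:{A,T}, L:{A} ∩→ {A}; cost 0
[col 4] GIKLPRX: children GKPX:{G}, ILR:{A} ∪→ {A,G}; cost 1
[col 5] GP: children G:{G}, P:{A} ∪→ {A,G}; cost 1
[col 5] GPX: children GP:{A,G}, X:{C} ∪→ {A,C,G}; cost 1
[col 5] GKPX: children GPX:{A,C,G}, K:{T} ∪→ {A,C,G,T}; cost 1
[col 5] IR: children I:{A}, R:{C} ∪→ {A,C}; cost 1
[col 5] ILR: children IR:{A,C}, L:{C} ∩→ {C}; cost 0
[col 5] GIKLPRX: children GKPX:{A,C,G,T}, ILR:{C} ∩→ {C}; cost 0
[col 6] GP: children G:{A}, P:{T} ∪→ {A,T}; cost 1
[col 6] GPX: children GP:{A,T}, X:{A} ∩→ {A}; cost 0
[col 6] GKPX: children GPX:{A}, K:{A} ∩→ {A}; cost 0
[col 6] IR: children I:{G}, R:{G} ∩→ {G}; cost 0
[col 6] ILR: children IR:{G}, L:{A} ∪→ {A,G}; cost 1
[col 6] GIKLPRX: children GKPX:{A}, ILR:{A,G} ∩→ {A}; cost 0
per-site changes: [3, 4, 3, 4, 3, 4, 2]; total = 23

3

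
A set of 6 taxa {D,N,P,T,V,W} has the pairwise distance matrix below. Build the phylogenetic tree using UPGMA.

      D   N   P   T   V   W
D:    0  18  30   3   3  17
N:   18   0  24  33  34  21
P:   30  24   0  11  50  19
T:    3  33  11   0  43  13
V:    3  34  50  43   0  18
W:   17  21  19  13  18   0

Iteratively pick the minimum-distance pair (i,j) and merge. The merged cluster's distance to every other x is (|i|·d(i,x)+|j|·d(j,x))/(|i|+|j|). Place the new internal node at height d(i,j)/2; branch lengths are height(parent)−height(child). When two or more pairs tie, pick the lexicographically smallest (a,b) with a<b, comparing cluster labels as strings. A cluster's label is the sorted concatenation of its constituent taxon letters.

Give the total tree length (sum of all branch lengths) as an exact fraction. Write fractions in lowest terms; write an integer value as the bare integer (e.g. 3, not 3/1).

iteration 1: select D,T (d=3); attach at lengths (3/2, 3/2); label the merged cluster DT
  updated: d(DT,N)=51/2, d(DT,P)=41/2, d(DT,V)=23, d(DT,W)=15
iteration 2: select DT,W (d=15); attach at lengths (6, 15/2); label the merged cluster DTW
  updated: d(DTW,N)=24, d(DTW,P)=20, d(DTW,V)=64/3
iteration 3: select DTW,P (d=20); attach at lengths (5/2, 10); label the merged cluster DPTW
  updated: d(DPTW,N)=24, d(DPTW,V)=57/2
iteration 4: select DPTW,N (d=24); attach at lengths (2, 12); label the merged cluster DNPTW
  updated: d(DNPTW,V)=148/5
iteration 5: select DNPTW,V (d=148/5); attach at lengths (14/5, 74/5); label the merged cluster DNPTVW
final tree: (((((D:3/2,T:3/2):6,W:15/2):5/2,P:10):2,N:12):14/5,V:74/5)
total length: 303/5

303/5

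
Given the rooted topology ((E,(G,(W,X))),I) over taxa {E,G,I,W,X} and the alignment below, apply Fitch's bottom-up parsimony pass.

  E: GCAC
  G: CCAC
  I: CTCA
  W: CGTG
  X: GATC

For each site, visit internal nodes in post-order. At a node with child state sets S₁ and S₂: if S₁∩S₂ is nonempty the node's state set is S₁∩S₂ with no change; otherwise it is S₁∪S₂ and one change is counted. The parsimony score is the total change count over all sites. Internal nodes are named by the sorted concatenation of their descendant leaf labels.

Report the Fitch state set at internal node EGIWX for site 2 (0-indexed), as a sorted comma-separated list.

WX@0: {C} ∪ {G} = {C,G} (union, +1)
GWX@0: {C} ∩ {C,G} = {C} (intersection, +0)
EGWX@0: {G} ∪ {C} = {C,G} (union, +1)
EGIWX@0: {C,G} ∩ {C} = {C} (intersection, +0)
WX@1: {G} ∪ {A} = {A,G} (union, +1)
GWX@1: {C} ∪ {A,G} = {A,C,G} (union, +1)
EGWX@1: {C} ∩ {A,C,G} = {C} (intersection, +0)
EGIWX@1: {C} ∪ {T} = {C,T} (union, +1)
WX@2: {T} ∩ {T} = {T} (intersection, +0)
GWX@2: {A} ∪ {T} = {A,T} (union, +1)
EGWX@2: {A} ∩ {A,T} = {A} (intersection, +0)
EGIWX@2: {A} ∪ {C} = {A,C} (union, +1)
WX@3: {G} ∪ {C} = {C,G} (union, +1)
GWX@3: {C} ∩ {C,G} = {C} (intersection, +0)
EGWX@3: {C} ∩ {C} = {C} (intersection, +0)
EGIWX@3: {C} ∪ {A} = {A,C} (union, +1)
per-site changes: [2, 3, 2, 2]; total = 9

A,C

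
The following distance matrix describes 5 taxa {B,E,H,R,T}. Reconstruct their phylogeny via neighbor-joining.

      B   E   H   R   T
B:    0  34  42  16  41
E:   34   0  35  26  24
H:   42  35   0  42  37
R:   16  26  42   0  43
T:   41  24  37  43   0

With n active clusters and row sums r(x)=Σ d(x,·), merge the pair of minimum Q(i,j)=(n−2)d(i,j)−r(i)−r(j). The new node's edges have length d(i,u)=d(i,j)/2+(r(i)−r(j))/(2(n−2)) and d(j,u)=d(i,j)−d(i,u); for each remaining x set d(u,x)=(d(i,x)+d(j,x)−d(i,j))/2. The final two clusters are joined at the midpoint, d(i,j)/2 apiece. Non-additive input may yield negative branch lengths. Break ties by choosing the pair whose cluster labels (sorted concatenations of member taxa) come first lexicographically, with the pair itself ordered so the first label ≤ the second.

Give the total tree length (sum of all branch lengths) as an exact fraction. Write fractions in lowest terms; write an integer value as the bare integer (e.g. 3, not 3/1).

77

1. join B+R (d=16, Q=-212) ⇒ BR; edges |B|=9, |R|=7
  updated: d(BR,E)=22, d(BR,H)=34, d(BR,T)=34
2. join BR+H (d=34, Q=-128) ⇒ BHR; edges |BR|=13, |H|=21
  updated: d(BHR,E)=23/2, d(BHR,T)=37/2
3. join BHR+E (d=23/2, Q=-54) ⇒ BEHR; edges |BHR|=3, |E|=17/2
  updated: d(BEHR,T)=31/2
4. join BEHR+T (d=31/2) ⇒ BEHRT; edges |BEHR|=31/4, |T|=31/4
final tree: ((((B:9,R:7):13,H:21):3,E:17/2):31/4,T:31/4)
total length: 77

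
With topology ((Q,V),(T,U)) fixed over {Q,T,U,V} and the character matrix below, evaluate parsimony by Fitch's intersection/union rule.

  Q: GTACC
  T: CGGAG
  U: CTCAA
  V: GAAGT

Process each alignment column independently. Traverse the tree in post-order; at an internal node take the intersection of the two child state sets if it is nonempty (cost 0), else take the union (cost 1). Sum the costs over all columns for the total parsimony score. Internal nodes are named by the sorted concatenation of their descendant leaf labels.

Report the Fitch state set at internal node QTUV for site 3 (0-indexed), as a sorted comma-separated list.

[col 0] QV: children Q:{G}, V:{G} ∩→ {G}; cost 0
[col 0] TU: children T:{C}, U:{C} ∩→ {C}; cost 0
[col 0] QTUV: children QV:{G}, TU:{C} ∪→ {C,G}; cost 1
[col 1] QV: children Q:{T}, V:{A} ∪→ {A,T}; cost 1
[col 1] TU: children T:{G}, U:{T} ∪→ {G,T}; cost 1
[col 1] QTUV: children QV:{A,T}, TU:{G,T} ∩→ {T}; cost 0
[col 2] QV: children Q:{A}, V:{A} ∩→ {A}; cost 0
[col 2] TU: children T:{G}, U:{C} ∪→ {C,G}; cost 1
[col 2] QTUV: children QV:{A}, TU:{C,G} ∪→ {A,C,G}; cost 1
[col 3] QV: children Q:{C}, V:{G} ∪→ {C,G}; cost 1
[col 3] TU: children T:{A}, U:{A} ∩→ {A}; cost 0
[col 3] QTUV: children QV:{C,G}, TU:{A} ∪→ {A,C,G}; cost 1
[col 4] QV: children Q:{C}, V:{T} ∪→ {C,T}; cost 1
[col 4] TU: children T:{G}, U:{A} ∪→ {A,G}; cost 1
[col 4] QTUV: children QV:{C,T}, TU:{A,G} ∪→ {A,C,G,T}; cost 1
per-site changes: [1, 2, 2, 2, 3]; total = 10

A,C,G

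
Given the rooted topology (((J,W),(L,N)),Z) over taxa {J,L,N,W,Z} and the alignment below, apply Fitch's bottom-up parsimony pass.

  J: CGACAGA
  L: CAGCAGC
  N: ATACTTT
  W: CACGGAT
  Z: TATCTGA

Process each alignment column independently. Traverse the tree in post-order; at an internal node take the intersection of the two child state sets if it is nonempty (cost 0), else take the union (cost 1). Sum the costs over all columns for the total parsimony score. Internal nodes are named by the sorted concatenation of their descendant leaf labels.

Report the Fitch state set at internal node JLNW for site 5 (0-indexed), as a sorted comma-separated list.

G

[col 0] JW: children J:{C}, W:{C} ∩→ {C}; cost 0
[col 0] LN: children L:{C}, N:{A} ∪→ {A,C}; cost 1
[col 0] JLNW: children JW:{C}, LN:{A,C} ∩→ {C}; cost 0
[col 0] JLNWZ: children JLNW:{C}, Z:{T} ∪→ {C,T}; cost 1
[col 1] JW: children J:{G}, W:{A} ∪→ {A,G}; cost 1
[col 1] LN: children L:{A}, N:{T} ∪→ {A,T}; cost 1
[col 1] JLNW: children JW:{A,G}, LN:{A,T} ∩→ {A}; cost 0
[col 1] JLNWZ: children JLNW:{A}, Z:{A} ∩→ {A}; cost 0
[col 2] JW: children J:{A}, W:{C} ∪→ {A,C}; cost 1
[col 2] LN: children L:{G}, N:{A} ∪→ {A,G}; cost 1
[col 2] JLNW: children JW:{A,C}, LN:{A,G} ∩→ {A}; cost 0
[col 2] JLNWZ: children JLNW:{A}, Z:{T} ∪→ {A,T}; cost 1
[col 3] JW: children J:{C}, W:{G} ∪→ {C,G}; cost 1
[col 3] LN: children L:{C}, N:{C} ∩→ {C}; cost 0
[col 3] JLNW: children JW:{C,G}, LN:{C} ∩→ {C}; cost 0
[col 3] JLNWZ: children JLNW:{C}, Z:{C} ∩→ {C}; cost 0
[col 4] JW: children J:{A}, W:{G} ∪→ {A,G}; cost 1
[col 4] LN: children L:{A}, N:{T} ∪→ {A,T}; cost 1
[col 4] JLNW: children JW:{A,G}, LN:{A,T} ∩→ {A}; cost 0
[col 4] JLNWZ: children JLNW:{A}, Z:{T} ∪→ {A,T}; cost 1
[col 5] JW: children J:{G}, W:{A} ∪→ {A,G}; cost 1
[col 5] LN: children L:{G}, N:{T} ∪→ {G,T}; cost 1
[col 5] JLNW: children JW:{A,G}, LN:{G,T} ∩→ {G}; cost 0
[col 5] JLNWZ: children JLNW:{G}, Z:{G} ∩→ {G}; cost 0
[col 6] JW: children J:{A}, W:{T} ∪→ {A,T}; cost 1
[col 6] LN: children L:{C}, N:{T} ∪→ {C,T}; cost 1
[col 6] JLNW: children JW:{A,T}, LN:{C,T} ∩→ {T}; cost 0
[col 6] JLNWZ: children JLNW:{T}, Z:{A} ∪→ {A,T}; cost 1
per-site changes: [2, 2, 3, 1, 3, 2, 3]; total = 16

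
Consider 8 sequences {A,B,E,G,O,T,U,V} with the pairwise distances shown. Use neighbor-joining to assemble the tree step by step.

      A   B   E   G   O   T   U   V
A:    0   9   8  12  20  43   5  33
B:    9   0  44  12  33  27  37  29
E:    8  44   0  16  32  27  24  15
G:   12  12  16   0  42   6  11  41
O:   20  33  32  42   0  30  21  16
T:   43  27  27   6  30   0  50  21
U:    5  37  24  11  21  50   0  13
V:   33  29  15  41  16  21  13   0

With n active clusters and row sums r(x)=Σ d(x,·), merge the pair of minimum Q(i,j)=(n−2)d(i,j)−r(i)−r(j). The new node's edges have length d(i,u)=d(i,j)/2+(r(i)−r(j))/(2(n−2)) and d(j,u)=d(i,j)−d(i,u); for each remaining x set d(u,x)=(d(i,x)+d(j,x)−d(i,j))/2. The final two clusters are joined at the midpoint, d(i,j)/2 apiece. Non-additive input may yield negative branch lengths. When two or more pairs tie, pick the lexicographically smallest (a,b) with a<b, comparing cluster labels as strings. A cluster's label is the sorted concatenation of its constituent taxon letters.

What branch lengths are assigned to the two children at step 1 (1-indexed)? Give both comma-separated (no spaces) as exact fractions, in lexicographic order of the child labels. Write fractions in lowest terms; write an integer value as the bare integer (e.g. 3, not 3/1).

step 1: merge (G,T) at d=6, Q=-308; branch lengths G→-7/3, T→25/3; new cluster GT
  updated: d(A,GT)=49/2, d(B,GT)=33/2, d(E,GT)=37/2, d(GT,O)=33, d(GT,U)=55/2, d(GT,V)=28
step 2: merge (B,GT) at d=33/2, Q=-234; branch lengths B→103/10, GT→31/5; new cluster BGT
  updated: d(A,BGT)=17/2, d(BGT,E)=23, d(BGT,O)=99/4, d(BGT,U)=24, d(BGT,V)=81/4
step 3: merge (O,V) at d=16, Q=-147; branch lengths O→161/16, V→95/16; new cluster OV
  updated: d(A,OV)=37/2, d(BGT,OV)=29/2, d(E,OV)=31/2, d(OV,U)=9
step 4: merge (OV,U) at d=9, Q=-185/2; branch lengths OV→15/4, U→21/4; new cluster OUV
  updated: d(A,OUV)=29/4, d(BGT,OUV)=59/4, d(E,OUV)=61/4
step 5: merge (A,E) at d=8, Q=-54; branch lengths A→-13/8, E→77/8; new cluster AE
  updated: d(AE,BGT)=47/4, d(AE,OUV)=29/4
step 6: merge (AE,BGT) at d=47/4, Q=-135/4; branch lengths AE→17/8, BGT→77/8; new cluster ABEGT
  updated: d(ABEGT,OUV)=41/8
step 7: merge (ABEGT,OUV) at d=41/8; branch lengths ABEGT→41/16, OUV→41/16; new cluster ABEGOTUV
final tree: (((A:-13/8,E:77/8):17/8,(B:103/10,(G:-7/3,T:25/3):31/5):77/8):41/16,((O:161/16,V:95/16):15/4,U:21/4):41/16)
total length: 579/8

-7/3,25/3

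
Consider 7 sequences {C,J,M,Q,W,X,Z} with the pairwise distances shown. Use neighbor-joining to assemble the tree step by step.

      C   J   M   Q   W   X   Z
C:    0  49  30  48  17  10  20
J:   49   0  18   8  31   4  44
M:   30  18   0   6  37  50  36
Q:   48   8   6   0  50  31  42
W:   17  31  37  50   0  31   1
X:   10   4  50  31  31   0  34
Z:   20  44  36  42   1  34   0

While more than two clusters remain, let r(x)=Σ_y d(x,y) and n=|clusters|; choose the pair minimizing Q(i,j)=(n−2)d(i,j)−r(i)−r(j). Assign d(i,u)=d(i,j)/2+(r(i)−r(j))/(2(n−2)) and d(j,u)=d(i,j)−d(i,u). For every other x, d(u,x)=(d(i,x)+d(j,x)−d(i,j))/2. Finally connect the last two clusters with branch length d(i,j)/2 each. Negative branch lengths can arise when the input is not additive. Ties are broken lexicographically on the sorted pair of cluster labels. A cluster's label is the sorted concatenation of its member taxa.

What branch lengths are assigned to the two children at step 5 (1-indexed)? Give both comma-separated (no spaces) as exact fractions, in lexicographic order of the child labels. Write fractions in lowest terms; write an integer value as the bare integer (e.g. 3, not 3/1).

step 1: merge (W,Z) at d=1, Q=-339; branch lengths W→-1/2, Z→3/2; new cluster WZ
  updated: d(C,WZ)=18, d(J,WZ)=37, d(M,WZ)=36, d(Q,WZ)=91/2, d(WZ,X)=32
step 2: merge (M,Q) at d=6, Q=-509/2; branch lengths M→51/16, Q→45/16; new cluster MQ
  updated: d(C,MQ)=36, d(J,MQ)=10, d(MQ,WZ)=151/4, d(MQ,X)=75/2
step 3: merge (J,MQ) at d=10, Q=-765/4; branch lengths J→35/24, MQ→205/24; new cluster JMQ
  updated: d(C,JMQ)=75/2, d(JMQ,WZ)=259/8, d(JMQ,X)=63/4
step 4: merge (C,WZ) at d=18, Q=-895/8; branch lengths C→153/32, WZ→423/32; new cluster CWZ
  updated: d(CWZ,JMQ)=415/16, d(CWZ,X)=12
step 5: merge (CWZ,JMQ) at d=415/16, Q=-859/16; branch lengths CWZ→355/32, JMQ→475/32; new cluster CJMQWZ
  updated: d(CJMQWZ,X)=29/32
step 6: merge (CJMQWZ,X) at d=29/32; branch lengths CJMQWZ→29/64, X→29/64; new cluster CJMQWXZ
final tree: (((C:153/32,(W:-1/2,Z:3/2):423/32):355/32,(J:35/24,(M:51/16,Q:45/16):205/24):475/32):29/64,X:29/64)
total length: 1979/32

355/32,475/32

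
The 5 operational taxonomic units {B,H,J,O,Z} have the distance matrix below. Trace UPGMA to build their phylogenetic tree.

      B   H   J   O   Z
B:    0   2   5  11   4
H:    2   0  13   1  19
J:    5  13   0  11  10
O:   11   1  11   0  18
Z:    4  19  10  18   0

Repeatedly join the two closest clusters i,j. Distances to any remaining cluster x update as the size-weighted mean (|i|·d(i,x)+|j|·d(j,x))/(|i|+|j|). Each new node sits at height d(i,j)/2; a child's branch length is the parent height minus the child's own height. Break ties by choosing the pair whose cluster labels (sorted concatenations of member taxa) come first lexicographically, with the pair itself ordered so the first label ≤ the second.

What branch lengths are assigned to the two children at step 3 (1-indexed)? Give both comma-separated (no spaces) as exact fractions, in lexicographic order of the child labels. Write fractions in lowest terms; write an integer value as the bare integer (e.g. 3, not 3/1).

iteration 1: select H,O (d=1); attach at lengths (1/2, 1/2); label the merged cluster HO
  updated: d(B,HO)=13/2, d(HO,J)=12, d(HO,Z)=37/2
iteration 2: select B,Z (d=4); attach at lengths (2, 2); label the merged cluster BZ
  updated: d(BZ,HO)=25/2, d(BZ,J)=15/2
iteration 3: select BZ,J (d=15/2); attach at lengths (7/4, 15/4); label the merged cluster BJZ
  updated: d(BJZ,HO)=37/3
iteration 4: select BJZ,HO (d=37/3); attach at lengths (29/12, 17/3); label the merged cluster BHJOZ
final tree: (((B:2,Z:2):7/4,J:15/4):29/12,(H:1/2,O:1/2):17/3)
total length: 223/12

7/4,15/4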